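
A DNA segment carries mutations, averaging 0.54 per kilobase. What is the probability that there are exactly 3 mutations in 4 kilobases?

Over the interval, μ = 0.54 × 4 = 2.16 (4 kilobases).
P(N = 3) = e^(−μ) μ^3/3! = e^(−2.16) · 2.16^3/6 ≈ 0.1937.

0.1937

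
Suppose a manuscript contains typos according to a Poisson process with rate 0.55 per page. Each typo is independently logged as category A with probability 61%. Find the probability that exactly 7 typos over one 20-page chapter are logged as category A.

0.1481

Thinning: the typos that are logged as category A themselves form a Poisson process with rate 0.61 × 0.55 = 0.3355 per page.
Over the interval, μ = 0.3355 × 20 = 6.71 (a 20-page chapter = 20 pages).
P(N = 7) = e^(−6.71) · 6.71^7/7! ≈ 0.1481.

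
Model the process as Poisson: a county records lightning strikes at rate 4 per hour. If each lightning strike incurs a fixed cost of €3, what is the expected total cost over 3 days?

E[N] = 4 × 72 = 288 (3 days = 72 hours); E[cost] = 288 × €3 = €864.

€864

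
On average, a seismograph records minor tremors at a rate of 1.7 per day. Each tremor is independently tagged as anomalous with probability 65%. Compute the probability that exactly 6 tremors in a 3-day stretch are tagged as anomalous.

Thinning: the tremors that are tagged as anomalous themselves form a Poisson process with rate 0.65 × 1.7 = 1.105 per day.
Over the interval, μ = 1.105 × 3 = 3.315 (a 3-day stretch = 3 days).
P(N = 6) = e^(−3.315) · 3.315^6/6! ≈ 0.0670.

0.0670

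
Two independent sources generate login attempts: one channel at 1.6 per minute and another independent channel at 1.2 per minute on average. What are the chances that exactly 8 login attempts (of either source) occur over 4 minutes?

Independent Poisson processes superpose: combined rate λ = 1.6 + 1.2 = 2.8 per minute.
Over the interval, μ = 2.8 × 4 = 11.2 (4 minutes).
P(N = 8) = e^(−11.2) · 11.2^8/8! ≈ 0.0840.

0.0840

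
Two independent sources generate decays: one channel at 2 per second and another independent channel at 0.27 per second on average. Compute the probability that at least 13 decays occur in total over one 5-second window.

Independent Poisson processes superpose: combined rate λ = 2 + 0.27 = 2.27 per second.
Over the interval, μ = 2.27 × 5 = 11.35 (a 5-second window = 5 seconds).
P(N ≥ 13) = 1 − P(N ≤ 12) ≈ 0.3501.

0.3501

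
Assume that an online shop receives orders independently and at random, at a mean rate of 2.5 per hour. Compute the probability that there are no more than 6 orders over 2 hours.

0.7622

Over the interval, μ = 2.5 × 2 = 5 (2 hours).
P(N ≤ 6) = Σ_{j=0}^{6} e^(−μ) μ^j/j! ≈ 0.7622.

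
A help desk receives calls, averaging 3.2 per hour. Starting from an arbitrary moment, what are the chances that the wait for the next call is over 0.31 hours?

0.3708

The wait for the next event is exponential with rate λ = 3.2 per hour.
P(T > 0.31) = e^(−λt) = e^(−3.2 × 0.31) = e^(−0.992) ≈ 0.3708.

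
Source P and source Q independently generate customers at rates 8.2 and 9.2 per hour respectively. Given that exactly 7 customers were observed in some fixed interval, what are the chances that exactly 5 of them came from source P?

0.1365

Given the total, each event is independently from source P with probability p = λ_P/(λ_P+λ_Q) = 8.2/17.4 ≈ 0.4713.
So K ~ Binomial(7, 8.2/17.4): P(K = 5) = C(7,5) · (8.2/17.4)^5 · (9.2/17.4)^2 ≈ 0.1365.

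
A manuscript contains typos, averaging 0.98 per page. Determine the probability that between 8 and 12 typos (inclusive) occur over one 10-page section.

0.5713

Over the interval, μ = 0.98 × 10 = 9.8 (a 10-page section = 10 pages).
P(8 ≤ N ≤ 12) = Σ_{j=8}^{12} e^(−9.8) · 9.8^j/j! ≈ 0.5713.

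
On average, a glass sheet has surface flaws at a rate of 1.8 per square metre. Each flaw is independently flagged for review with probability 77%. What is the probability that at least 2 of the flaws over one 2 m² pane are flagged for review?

Thinning: the flaws that are flagged for review themselves form a Poisson process with rate 0.77 × 1.8 = 1.386 per square metre.
Over the interval, μ = 1.386 × 2 = 2.772 (a 2 m² pane = 2 square metres).
P(N ≥ 2) = 1 − P(N ≤ 1) ≈ 0.7641.

0.7641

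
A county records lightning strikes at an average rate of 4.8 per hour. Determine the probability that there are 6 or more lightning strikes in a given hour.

0.3490

With mean μ = 4.8 per hour,
P(N ≥ 6) = 1 − P(N ≤ 5) = 1 − Σ_{j=0}^{5} e^(−μ) μ^j/j! ≈ 0.3490.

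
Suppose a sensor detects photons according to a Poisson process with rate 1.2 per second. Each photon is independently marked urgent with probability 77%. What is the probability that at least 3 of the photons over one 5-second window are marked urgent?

0.8395

Thinning: the photons that are marked urgent themselves form a Poisson process with rate 0.77 × 1.2 = 0.924 per second.
Over the interval, μ = 0.924 × 5 = 4.62 (a 5-second window = 5 seconds).
P(N ≥ 3) = 1 − P(N ≤ 2) ≈ 0.8395.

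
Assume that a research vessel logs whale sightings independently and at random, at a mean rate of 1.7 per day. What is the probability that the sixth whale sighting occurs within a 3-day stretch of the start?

0.4016

Over the interval, μ = 1.7 × 3 = 5.1 (a 3-day stretch = 3 days).
The sixth arrival falls in the interval iff at least 6 events occur there: P(S_6 ≤ t) = P(N ≥ 6) = 1 − P(N ≤ 5) ≈ 0.4016.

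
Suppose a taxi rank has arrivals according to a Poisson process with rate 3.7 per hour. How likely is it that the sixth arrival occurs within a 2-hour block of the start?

Over the interval, μ = 3.7 × 2 = 7.4 (a 2-hour block = 2 hours).
The sixth arrival falls in the interval iff at least 6 events occur there: P(S_6 ≤ t) = P(N ≥ 6) = 1 − P(N ≤ 5) ≈ 0.7474.

0.7474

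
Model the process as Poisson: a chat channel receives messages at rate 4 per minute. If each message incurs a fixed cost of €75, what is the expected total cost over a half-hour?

€9000

E[N] = 4 × 30 = 120 (a half-hour = 30 minutes); E[cost] = 120 × €75 = €9000.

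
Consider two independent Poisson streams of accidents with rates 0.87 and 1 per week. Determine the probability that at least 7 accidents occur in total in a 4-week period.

0.6191

Independent Poisson processes superpose: combined rate λ = 0.87 + 1 = 1.87 per week.
Over the interval, μ = 1.87 × 4 = 7.48 (a 4-week period = 4 weeks).
P(N ≥ 7) = 1 − P(N ≤ 6) ≈ 0.6191.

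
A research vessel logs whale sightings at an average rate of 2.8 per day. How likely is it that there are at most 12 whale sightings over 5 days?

Over the interval, μ = 2.8 × 5 = 14 (5 days).
P(N ≤ 12) = Σ_{j=0}^{12} e^(−μ) μ^j/j! ≈ 0.3585.

0.3585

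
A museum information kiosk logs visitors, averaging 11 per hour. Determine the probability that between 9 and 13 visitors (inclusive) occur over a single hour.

0.5493

With mean μ = 11 per hour,
P(9 ≤ N ≤ 13) = Σ_{j=9}^{13} e^(−11) · 11^j/j! ≈ 0.5493.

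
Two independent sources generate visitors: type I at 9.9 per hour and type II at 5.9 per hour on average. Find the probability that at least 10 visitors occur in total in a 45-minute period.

Independent Poisson processes superpose: combined rate λ = 9.9 + 5.9 = 15.8 per hour.
Over the interval, μ = 15.8 × 0.75 = 11.85 (a 45-minute period = 0.75 hours).
P(N ≥ 10) = 1 − P(N ≤ 9) ≈ 0.7443.

0.7443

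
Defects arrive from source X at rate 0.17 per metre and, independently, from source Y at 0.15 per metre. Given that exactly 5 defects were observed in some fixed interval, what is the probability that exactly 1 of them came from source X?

0.1282

Given the total, each event is independently from source X with probability p = λ_X/(λ_X+λ_Y) = 0.17/0.32 ≈ 0.5312.
So K ~ Binomial(5, 0.17/0.32): P(K = 1) = C(5,1) · (0.17/0.32)^1 · (0.15/0.32)^4 ≈ 0.1282.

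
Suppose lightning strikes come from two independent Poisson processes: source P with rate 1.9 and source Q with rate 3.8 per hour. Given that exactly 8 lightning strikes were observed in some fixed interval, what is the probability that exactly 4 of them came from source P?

0.1707

Given the total, each event is independently from source P with probability p = λ_P/(λ_P+λ_Q) = 1.9/5.7 ≈ 0.3333.
So K ~ Binomial(8, 1.9/5.7): P(K = 4) = C(8,4) · (1.9/5.7)^4 · (3.8/5.7)^4 ≈ 0.1707.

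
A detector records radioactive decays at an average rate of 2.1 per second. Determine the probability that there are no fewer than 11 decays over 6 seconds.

0.7124

Over the interval, μ = 2.1 × 6 = 12.6 (6 seconds).
P(N ≥ 11) = 1 − P(N ≤ 10) = 1 − Σ_{j=0}^{10} e^(−μ) μ^j/j! ≈ 0.7124.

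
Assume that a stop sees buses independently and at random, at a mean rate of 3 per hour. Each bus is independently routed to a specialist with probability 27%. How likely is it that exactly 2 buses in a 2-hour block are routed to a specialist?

0.2597

Thinning: the buses that are routed to a specialist themselves form a Poisson process with rate 0.27 × 3 = 0.81 per hour.
Over the interval, μ = 0.81 × 2 = 1.62 (a 2-hour block = 2 hours).
P(N = 2) = e^(−1.62) · 1.62^2/2! ≈ 0.2597.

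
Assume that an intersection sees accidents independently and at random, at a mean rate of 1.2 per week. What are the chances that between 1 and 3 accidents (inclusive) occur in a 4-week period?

0.2860

Over the interval, μ = 1.2 × 4 = 4.8 (a 4-week period = 4 weeks).
P(1 ≤ N ≤ 3) = Σ_{j=1}^{3} e^(−4.8) · 4.8^j/j! ≈ 0.2860.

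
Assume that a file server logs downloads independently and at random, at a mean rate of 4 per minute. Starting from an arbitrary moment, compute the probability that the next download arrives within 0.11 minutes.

0.3560

Inter-arrival times are exponential with rate λ = 4 per minute.
P(T ≤ 0.11) = 1 − e^(−λt) = 1 − e^(−4 × 0.11) = 1 − e^(−0.44) ≈ 0.3560.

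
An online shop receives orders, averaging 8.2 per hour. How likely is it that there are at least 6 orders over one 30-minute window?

Over the interval, μ = 8.2 × 0.5 = 4.1 (a 30-minute window = 0.5 hours).
P(N ≥ 6) = 1 − P(N ≤ 5) = 1 − Σ_{j=0}^{5} e^(−μ) μ^j/j! ≈ 0.2307.

0.2307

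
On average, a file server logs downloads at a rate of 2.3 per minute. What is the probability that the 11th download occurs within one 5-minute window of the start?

0.5983

Over the interval, μ = 2.3 × 5 = 11.5 (a 5-minute window = 5 minutes).
The 11th arrival falls in the interval iff at least 11 events occur there: P(S_11 ≤ t) = P(N ≥ 11) = 1 − P(N ≤ 10) ≈ 0.5983.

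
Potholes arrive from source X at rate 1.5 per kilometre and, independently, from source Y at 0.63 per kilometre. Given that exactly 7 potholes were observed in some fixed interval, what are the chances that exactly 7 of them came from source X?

Given the total, each event is independently from source X with probability p = λ_X/(λ_X+λ_Y) = 1.5/2.13 ≈ 0.7042.
So K ~ Binomial(7, 1.5/2.13): P(K = 7) = C(7,7) · (1.5/2.13)^7 · (0.63/2.13)^0 ≈ 0.0859.

0.0859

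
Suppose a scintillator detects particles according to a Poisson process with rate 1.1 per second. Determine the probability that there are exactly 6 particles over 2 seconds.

Over the interval, μ = 1.1 × 2 = 2.2 (2 seconds).
P(N = 6) = e^(−μ) μ^6/6! = e^(−2.2) · 2.2^6/720 ≈ 0.0174.

0.0174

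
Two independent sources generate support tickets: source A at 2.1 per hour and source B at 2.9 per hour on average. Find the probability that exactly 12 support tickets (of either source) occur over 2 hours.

0.0948

Independent Poisson processes superpose: combined rate λ = 2.1 + 2.9 = 5 per hour.
Over the interval, μ = 5 × 2 = 10 (2 hours).
P(N = 12) = e^(−10) · 10^12/12! ≈ 0.0948.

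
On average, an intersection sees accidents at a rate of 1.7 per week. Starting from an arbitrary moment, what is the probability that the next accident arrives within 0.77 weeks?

0.7299

Inter-arrival times are exponential with rate λ = 1.7 per week.
P(T ≤ 0.77) = 1 − e^(−λt) = 1 − e^(−1.7 × 0.77) = 1 − e^(−1.309) ≈ 0.7299.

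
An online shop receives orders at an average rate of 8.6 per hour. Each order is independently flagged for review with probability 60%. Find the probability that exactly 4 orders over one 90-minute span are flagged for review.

0.0651

Thinning: the orders that are flagged for review themselves form a Poisson process with rate 0.6 × 8.6 = 5.16 per hour.
Over the interval, μ = 5.16 × 1.5 = 7.74 (a 90-minute span = 1.5 hours).
P(N = 4) = e^(−7.74) · 7.74^4/4! ≈ 0.0651.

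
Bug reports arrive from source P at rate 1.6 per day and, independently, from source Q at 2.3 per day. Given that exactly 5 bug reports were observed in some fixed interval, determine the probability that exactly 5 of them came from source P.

0.0116

Given the total, each event is independently from source P with probability p = λ_P/(λ_P+λ_Q) = 1.6/3.9 ≈ 0.4103.
So K ~ Binomial(5, 1.6/3.9): P(K = 5) = C(5,5) · (1.6/3.9)^5 · (2.3/3.9)^0 ≈ 0.0116.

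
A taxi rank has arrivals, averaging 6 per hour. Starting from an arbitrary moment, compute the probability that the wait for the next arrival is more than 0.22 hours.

0.2671

The wait for the next event is exponential with rate λ = 6 per hour.
P(T > 0.22) = e^(−λt) = e^(−6 × 0.22) = e^(−1.32) ≈ 0.2671.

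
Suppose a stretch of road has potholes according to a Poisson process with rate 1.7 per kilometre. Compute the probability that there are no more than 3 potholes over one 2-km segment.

0.5584

Over the interval, μ = 1.7 × 2 = 3.4 (a 2-km segment = 2 kilometres).
P(N ≤ 3) = Σ_{j=0}^{3} e^(−μ) μ^j/j! ≈ 0.5584.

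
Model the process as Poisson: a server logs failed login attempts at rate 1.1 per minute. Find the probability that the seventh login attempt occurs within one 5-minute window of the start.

0.3140

Over the interval, μ = 1.1 × 5 = 5.5 (a 5-minute window = 5 minutes).
The seventh arrival falls in the interval iff at least 7 events occur there: P(S_7 ≤ t) = P(N ≥ 7) = 1 − P(N ≤ 6) ≈ 0.3140.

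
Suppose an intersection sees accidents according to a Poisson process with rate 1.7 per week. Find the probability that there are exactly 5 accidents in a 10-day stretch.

0.0621

Over the interval, μ = 1.7 × 10/7 ≈ 2.42857 (a 10-day stretch = 10/7 weeks).
P(N = 5) = e^(−μ) μ^5/5! = e^(−2.42857) · 2.42857^5/120 ≈ 0.0621.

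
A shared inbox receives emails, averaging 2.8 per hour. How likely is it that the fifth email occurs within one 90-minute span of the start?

Over the interval, μ = 2.8 × 1.5 = 4.2 (a 90-minute span = 1.5 hours).
The fifth arrival falls in the interval iff at least 5 events occur there: P(S_5 ≤ t) = P(N ≥ 5) = 1 − P(N ≤ 4) ≈ 0.4102.

0.4102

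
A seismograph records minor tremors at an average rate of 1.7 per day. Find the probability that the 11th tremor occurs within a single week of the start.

Over the interval, μ = 1.7 × 7 = 11.9 (a week = 7 days).
The 11th arrival falls in the interval iff at least 11 events occur there: P(S_11 ≤ t) = P(N ≥ 11) = 1 − P(N ≤ 10) ≈ 0.6422.

0.6422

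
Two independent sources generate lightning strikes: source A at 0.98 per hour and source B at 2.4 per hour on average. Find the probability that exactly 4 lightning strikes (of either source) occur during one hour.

0.1852

Independent Poisson processes superpose: combined rate λ = 0.98 + 2.4 = 3.38 per hour.
So μ = 3.38.
P(N = 4) = e^(−3.38) · 3.38^4/4! ≈ 0.1852.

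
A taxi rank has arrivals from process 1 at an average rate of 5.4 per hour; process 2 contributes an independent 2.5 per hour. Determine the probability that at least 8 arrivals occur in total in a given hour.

Independent Poisson processes superpose: combined rate λ = 5.4 + 2.5 = 7.9 per hour.
So μ = 7.9.
P(N ≥ 8) = 1 − P(N ≤ 7) ≈ 0.5330.

0.5330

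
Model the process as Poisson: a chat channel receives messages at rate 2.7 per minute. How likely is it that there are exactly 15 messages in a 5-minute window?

0.0945

Over the interval, μ = 2.7 × 5 = 13.5 (a 5-minute window = 5 minutes).
P(N = 15) = e^(−μ) μ^15/15! = e^(−13.5) · 13.5^15/1307674368000 ≈ 0.0945.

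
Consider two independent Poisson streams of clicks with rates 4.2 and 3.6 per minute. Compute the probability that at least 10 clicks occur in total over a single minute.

Independent Poisson processes superpose: combined rate λ = 4.2 + 3.6 = 7.8 per minute.
So μ = 7.8.
P(N ≥ 10) = 1 − P(N ≤ 9) ≈ 0.2589.

0.2589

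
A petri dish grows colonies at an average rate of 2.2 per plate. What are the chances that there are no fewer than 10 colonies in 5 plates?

0.6595

Over the interval, μ = 2.2 × 5 = 11 (5 plates).
P(N ≥ 10) = 1 − P(N ≤ 9) = 1 − Σ_{j=0}^{9} e^(−μ) μ^j/j! ≈ 0.6595.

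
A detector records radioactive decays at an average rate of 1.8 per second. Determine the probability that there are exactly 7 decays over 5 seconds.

0.1171

Over the interval, μ = 1.8 × 5 = 9 (5 seconds).
P(N = 7) = e^(−μ) μ^7/7! = e^(−9) · 9^7/5040 ≈ 0.1171.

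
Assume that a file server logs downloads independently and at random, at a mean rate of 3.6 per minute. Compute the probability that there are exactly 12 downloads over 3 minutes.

Over the interval, μ = 3.6 × 3 = 10.8 (3 minutes).
P(N = 12) = e^(−μ) μ^12/12! = e^(−10.8) · 10.8^12/479001600 ≈ 0.1072.

0.1072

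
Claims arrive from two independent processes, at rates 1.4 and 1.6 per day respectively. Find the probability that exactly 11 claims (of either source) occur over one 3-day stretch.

Independent Poisson processes superpose: combined rate λ = 1.4 + 1.6 = 3 per day.
Over the interval, μ = 3 × 3 = 9 (a 3-day stretch = 3 days).
P(N = 11) = e^(−9) · 9^11/11! ≈ 0.0970.

0.0970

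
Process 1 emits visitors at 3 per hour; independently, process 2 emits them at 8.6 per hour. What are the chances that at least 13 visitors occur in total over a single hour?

Independent Poisson processes superpose: combined rate λ = 3 + 8.6 = 11.6 per hour.
So μ = 11.6.
P(N ≥ 13) = 1 − P(N ≤ 12) ≈ 0.3784.

0.3784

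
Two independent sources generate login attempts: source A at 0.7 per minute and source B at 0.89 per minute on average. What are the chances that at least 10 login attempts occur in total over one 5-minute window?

0.2772

Independent Poisson processes superpose: combined rate λ = 0.7 + 0.89 = 1.59 per minute.
Over the interval, μ = 1.59 × 5 = 7.95 (a 5-minute window = 5 minutes).
P(N ≥ 10) = 1 − P(N ≤ 9) ≈ 0.2772.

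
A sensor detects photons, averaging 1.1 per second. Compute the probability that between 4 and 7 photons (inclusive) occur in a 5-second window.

0.6078

Over the interval, μ = 1.1 × 5 = 5.5 (a 5-second window = 5 seconds).
P(4 ≤ N ≤ 7) = Σ_{j=4}^{7} e^(−5.5) · 5.5^j/j! ≈ 0.6078.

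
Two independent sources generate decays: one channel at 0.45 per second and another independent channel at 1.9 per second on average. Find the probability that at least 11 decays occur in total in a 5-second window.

Independent Poisson processes superpose: combined rate λ = 0.45 + 1.9 = 2.35 per second.
Over the interval, μ = 2.35 × 5 = 11.75 (a 5-second window = 5 seconds).
P(N ≥ 11) = 1 − P(N ≤ 10) ≈ 0.6260.

0.6260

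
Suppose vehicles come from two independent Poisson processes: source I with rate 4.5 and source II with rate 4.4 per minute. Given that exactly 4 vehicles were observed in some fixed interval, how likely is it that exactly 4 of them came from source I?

0.0654

Given the total, each event is independently from source I with probability p = λ_I/(λ_I+λ_II) = 4.5/8.9 ≈ 0.5056.
So K ~ Binomial(4, 4.5/8.9): P(K = 4) = C(4,4) · (4.5/8.9)^4 · (4.4/8.9)^0 ≈ 0.0654.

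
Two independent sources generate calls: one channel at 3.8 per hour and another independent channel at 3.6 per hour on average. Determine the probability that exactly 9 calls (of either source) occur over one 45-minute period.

Independent Poisson processes superpose: combined rate λ = 3.8 + 3.6 = 7.4 per hour.
Over the interval, μ = 7.4 × 0.75 = 5.55 (a 45-minute period = 0.75 hours).
P(N = 9) = e^(−5.55) · 5.55^9/9! ≈ 0.0535.

0.0535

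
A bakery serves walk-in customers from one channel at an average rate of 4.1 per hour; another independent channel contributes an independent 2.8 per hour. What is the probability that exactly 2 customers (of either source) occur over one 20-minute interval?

Independent Poisson processes superpose: combined rate λ = 4.1 + 2.8 = 6.9 per hour.
Over the interval, μ = 6.9 × 1/3 = 2.3 (a 20-minute interval = 1/3 hours).
P(N = 2) = e^(−2.3) · 2.3^2/2! ≈ 0.2652.

0.2652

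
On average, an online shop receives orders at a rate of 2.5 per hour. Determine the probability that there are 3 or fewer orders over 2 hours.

Over the interval, μ = 2.5 × 2 = 5 (2 hours).
P(N ≤ 3) = Σ_{j=0}^{3} e^(−μ) μ^j/j! ≈ 0.2650.

0.2650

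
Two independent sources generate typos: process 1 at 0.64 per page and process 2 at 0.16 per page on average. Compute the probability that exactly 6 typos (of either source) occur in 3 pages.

Independent Poisson processes superpose: combined rate λ = 0.64 + 0.16 = 0.8 per page.
Over the interval, μ = 0.8 × 3 = 2.4 (3 pages).
P(N = 6) = e^(−2.4) · 2.4^6/6! ≈ 0.0241.

0.0241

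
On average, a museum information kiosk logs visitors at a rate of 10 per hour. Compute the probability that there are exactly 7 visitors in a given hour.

0.0901

With mean μ = 10 per hour,
P(N = 7) = e^(−μ) μ^7/7! = e^(−10) · 10^7/5040 ≈ 0.0901.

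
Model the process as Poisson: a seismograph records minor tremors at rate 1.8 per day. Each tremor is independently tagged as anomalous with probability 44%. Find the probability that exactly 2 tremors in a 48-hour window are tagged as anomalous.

Thinning: the tremors that are tagged as anomalous themselves form a Poisson process with rate 0.44 × 1.8 = 0.792 per day.
Over the interval, μ = 0.792 × 2 = 1.584 (a 48-hour window = 2 days).
P(N = 2) = e^(−1.584) · 1.584^2/2! ≈ 0.2574.

0.2574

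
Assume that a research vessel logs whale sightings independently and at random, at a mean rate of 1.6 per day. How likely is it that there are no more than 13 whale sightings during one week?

0.7624

Over the interval, μ = 1.6 × 7 = 11.2 (a week = 7 days).
P(N ≤ 13) = Σ_{j=0}^{13} e^(−μ) μ^j/j! ≈ 0.7624.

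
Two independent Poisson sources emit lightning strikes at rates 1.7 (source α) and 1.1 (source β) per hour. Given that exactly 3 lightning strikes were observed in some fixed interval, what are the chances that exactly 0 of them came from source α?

0.0606

Given the total, each event is independently from source α with probability p = λ_α/(λ_α+λ_β) = 1.7/2.8 ≈ 0.6071.
So K ~ Binomial(3, 1.7/2.8): P(K = 0) = C(3,0) · (1.7/2.8)^0 · (1.1/2.8)^3 ≈ 0.0606.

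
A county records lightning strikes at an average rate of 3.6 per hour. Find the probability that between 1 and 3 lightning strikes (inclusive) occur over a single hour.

With mean μ = 3.6 per hour,
P(1 ≤ N ≤ 3) = Σ_{j=1}^{3} e^(−3.6) · 3.6^j/j! ≈ 0.4879.

0.4879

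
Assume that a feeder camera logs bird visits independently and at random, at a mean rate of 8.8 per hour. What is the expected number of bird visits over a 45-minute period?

6.6

E[N] = λt = 8.8 × 0.75 = 6.6 (a 45-minute period = 0.75 hours).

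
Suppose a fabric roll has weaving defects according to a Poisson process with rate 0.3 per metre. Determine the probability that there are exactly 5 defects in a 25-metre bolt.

Over the interval, μ = 0.3 × 25 = 7.5 (a 25-metre bolt = 25 metres).
P(N = 5) = e^(−μ) μ^5/5! = e^(−7.5) · 7.5^5/120 ≈ 0.1094.

0.1094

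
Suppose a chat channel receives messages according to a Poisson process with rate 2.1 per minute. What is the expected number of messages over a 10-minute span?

E[N] = λt = 2.1 × 10 = 21 (a 10-minute span = 10 minutes).

21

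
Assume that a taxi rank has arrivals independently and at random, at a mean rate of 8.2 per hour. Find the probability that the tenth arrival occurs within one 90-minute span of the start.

Over the interval, μ = 8.2 × 1.5 = 12.3 (a 90-minute span = 1.5 hours).
The tenth arrival falls in the interval iff at least 10 events occur there: P(S_10 ≤ t) = P(N ≥ 10) = 1 − P(N ≤ 9) ≈ 0.7828.

0.7828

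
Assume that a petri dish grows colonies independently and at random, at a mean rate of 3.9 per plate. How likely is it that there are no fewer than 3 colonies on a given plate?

0.7469

With mean μ = 3.9 per plate,
P(N ≥ 3) = 1 − P(N ≤ 2) = 1 − Σ_{j=0}^{2} e^(−μ) μ^j/j! ≈ 0.7469.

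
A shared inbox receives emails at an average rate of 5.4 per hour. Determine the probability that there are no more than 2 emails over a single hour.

With mean μ = 5.4 per hour,
P(N ≤ 2) = Σ_{j=0}^{2} e^(−μ) μ^j/j! ≈ 0.0948.

0.0948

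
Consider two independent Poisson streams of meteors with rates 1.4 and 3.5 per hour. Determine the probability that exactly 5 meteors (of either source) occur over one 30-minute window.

0.0635

Independent Poisson processes superpose: combined rate λ = 1.4 + 3.5 = 4.9 per hour.
Over the interval, μ = 4.9 × 0.5 = 2.45 (a 30-minute window = 0.5 hours).
P(N = 5) = e^(−2.45) · 2.45^5/5! ≈ 0.0635.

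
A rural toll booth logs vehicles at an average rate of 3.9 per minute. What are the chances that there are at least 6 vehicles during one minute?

With mean μ = 3.9 per minute,
P(N ≥ 6) = 1 − P(N ≤ 5) = 1 − Σ_{j=0}^{5} e^(−μ) μ^j/j! ≈ 0.1994.

0.1994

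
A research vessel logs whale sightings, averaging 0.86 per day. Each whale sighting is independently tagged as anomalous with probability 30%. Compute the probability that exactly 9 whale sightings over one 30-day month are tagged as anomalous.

Thinning: the whale sightings that are tagged as anomalous themselves form a Poisson process with rate 0.3 × 0.86 = 0.258 per day.
Over the interval, μ = 0.258 × 30 = 7.74 (a 30-day month = 30 days).
P(N = 9) = e^(−7.74) · 7.74^9/9! ≈ 0.1195.

0.1195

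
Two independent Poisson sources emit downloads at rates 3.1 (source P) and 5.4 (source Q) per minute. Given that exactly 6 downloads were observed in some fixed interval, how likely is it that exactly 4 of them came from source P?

Given the total, each event is independently from source P with probability p = λ_P/(λ_P+λ_Q) = 3.1/8.5 ≈ 0.3647.
So K ~ Binomial(6, 3.1/8.5): P(K = 4) = C(6,4) · (3.1/8.5)^4 · (5.4/8.5)^2 ≈ 0.1071.

0.1071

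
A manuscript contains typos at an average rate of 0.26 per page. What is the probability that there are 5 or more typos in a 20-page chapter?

Over the interval, μ = 0.26 × 20 = 5.2 (a 20-page chapter = 20 pages).
P(N ≥ 5) = 1 − P(N ≤ 4) = 1 − Σ_{j=0}^{4} e^(−μ) μ^j/j! ≈ 0.5939.

0.5939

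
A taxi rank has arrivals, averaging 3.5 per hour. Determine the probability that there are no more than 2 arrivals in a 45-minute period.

Over the interval, μ = 3.5 × 0.75 = 2.625 (a 45-minute period = 0.75 hours).
P(N ≤ 2) = Σ_{j=0}^{2} e^(−μ) μ^j/j! ≈ 0.5122.

0.5122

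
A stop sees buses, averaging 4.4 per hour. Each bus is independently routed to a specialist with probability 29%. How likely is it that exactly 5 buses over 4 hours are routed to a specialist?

0.1753

Thinning: the buses that are routed to a specialist themselves form a Poisson process with rate 0.29 × 4.4 = 1.276 per hour.
Over the interval, μ = 1.276 × 4 = 5.104 (4 hours).
P(N = 5) = e^(−5.104) · 5.104^5/5! ≈ 0.1753.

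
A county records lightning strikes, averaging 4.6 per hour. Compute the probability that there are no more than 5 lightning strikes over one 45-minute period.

0.8642

Over the interval, μ = 4.6 × 0.75 = 3.45 (a 45-minute period = 0.75 hours).
P(N ≤ 5) = Σ_{j=0}^{5} e^(−μ) μ^j/j! ≈ 0.8642.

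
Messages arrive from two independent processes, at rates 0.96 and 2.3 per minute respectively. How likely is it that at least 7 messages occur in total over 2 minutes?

Independent Poisson processes superpose: combined rate λ = 0.96 + 2.3 = 3.26 per minute.
Over the interval, μ = 3.26 × 2 = 6.52 (2 minutes).
P(N ≥ 7) = 1 − P(N ≤ 6) ≈ 0.4766.

0.4766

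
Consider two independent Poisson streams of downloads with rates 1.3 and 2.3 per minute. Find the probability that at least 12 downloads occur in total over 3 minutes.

Independent Poisson processes superpose: combined rate λ = 1.3 + 2.3 = 3.6 per minute.
Over the interval, μ = 3.6 × 3 = 10.8 (3 minutes).
P(N ≥ 12) = 1 − P(N ≤ 11) ≈ 0.3969.

0.3969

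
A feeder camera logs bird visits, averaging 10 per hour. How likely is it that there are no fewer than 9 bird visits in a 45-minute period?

0.3380

Over the interval, μ = 10 × 0.75 = 7.5 (a 45-minute period = 0.75 hours).
P(N ≥ 9) = 1 − P(N ≤ 8) = 1 − Σ_{j=0}^{8} e^(−μ) μ^j/j! ≈ 0.3380.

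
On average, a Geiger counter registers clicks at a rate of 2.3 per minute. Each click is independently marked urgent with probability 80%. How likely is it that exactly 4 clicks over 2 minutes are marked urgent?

0.1927

Thinning: the clicks that are marked urgent themselves form a Poisson process with rate 0.8 × 2.3 = 1.84 per minute.
Over the interval, μ = 1.84 × 2 = 3.68 (2 minutes).
P(N = 4) = e^(−3.68) · 3.68^4/4! ≈ 0.1927.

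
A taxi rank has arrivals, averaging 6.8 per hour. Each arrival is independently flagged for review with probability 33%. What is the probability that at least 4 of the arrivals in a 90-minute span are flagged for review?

Thinning: the arrivals that are flagged for review themselves form a Poisson process with rate 0.33 × 6.8 = 2.244 per hour.
Over the interval, μ = 2.244 × 1.5 = 3.366 (a 90-minute span = 1.5 hours).
P(N ≥ 4) = 1 − P(N ≤ 3) ≈ 0.4342.

0.4342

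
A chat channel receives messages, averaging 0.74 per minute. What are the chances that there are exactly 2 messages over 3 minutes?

0.2676

Over the interval, μ = 0.74 × 3 = 2.22 (3 minutes).
P(N = 2) = e^(−μ) μ^2/2! = e^(−2.22) · 2.22^2/2 ≈ 0.2676.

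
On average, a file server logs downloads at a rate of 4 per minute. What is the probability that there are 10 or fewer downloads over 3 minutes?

0.3472

Over the interval, μ = 4 × 3 = 12 (3 minutes).
P(N ≤ 10) = Σ_{j=0}^{10} e^(−μ) μ^j/j! ≈ 0.3472.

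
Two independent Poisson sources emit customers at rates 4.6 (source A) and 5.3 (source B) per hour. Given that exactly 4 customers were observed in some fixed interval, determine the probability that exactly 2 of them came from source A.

0.3713

Given the total, each event is independently from source A with probability p = λ_A/(λ_A+λ_B) = 4.6/9.9 ≈ 0.4646.
So K ~ Binomial(4, 4.6/9.9): P(K = 2) = C(4,2) · (4.6/9.9)^2 · (5.3/9.9)^2 ≈ 0.3713.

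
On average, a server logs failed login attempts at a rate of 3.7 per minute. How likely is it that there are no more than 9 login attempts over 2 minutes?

0.7877

Over the interval, μ = 3.7 × 2 = 7.4 (2 minutes).
P(N ≤ 9) = Σ_{j=0}^{9} e^(−μ) μ^j/j! ≈ 0.7877.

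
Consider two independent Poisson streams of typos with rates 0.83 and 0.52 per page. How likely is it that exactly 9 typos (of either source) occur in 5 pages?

0.0939

Independent Poisson processes superpose: combined rate λ = 0.83 + 0.52 = 1.35 per page.
Over the interval, μ = 1.35 × 5 = 6.75 (5 pages).
P(N = 9) = e^(−6.75) · 6.75^9/9! ≈ 0.0939.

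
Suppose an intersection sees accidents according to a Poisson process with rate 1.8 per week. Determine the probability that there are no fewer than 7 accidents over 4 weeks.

Over the interval, μ = 1.8 × 4 = 7.2 (4 weeks).
P(N ≥ 7) = 1 − P(N ≤ 6) = 1 − Σ_{j=0}^{6} e^(−μ) μ^j/j! ≈ 0.5796.

0.5796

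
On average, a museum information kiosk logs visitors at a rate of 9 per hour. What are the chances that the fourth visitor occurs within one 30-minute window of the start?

Over the interval, μ = 9 × 0.5 = 4.5 (a 30-minute window = 0.5 hours).
The fourth arrival falls in the interval iff at least 4 events occur there: P(S_4 ≤ t) = P(N ≥ 4) = 1 − P(N ≤ 3) ≈ 0.6577.

0.6577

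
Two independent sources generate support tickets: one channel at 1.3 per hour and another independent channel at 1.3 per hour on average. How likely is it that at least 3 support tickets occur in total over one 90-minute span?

Independent Poisson processes superpose: combined rate λ = 1.3 + 1.3 = 2.6 per hour.
Over the interval, μ = 2.6 × 1.5 = 3.9 (a 90-minute span = 1.5 hours).
P(N ≥ 3) = 1 − P(N ≤ 2) ≈ 0.7469.

0.7469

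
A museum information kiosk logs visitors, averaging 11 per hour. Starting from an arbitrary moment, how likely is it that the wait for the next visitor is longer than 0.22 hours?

0.0889

The wait for the next event is exponential with rate λ = 11 per hour.
P(T > 0.22) = e^(−λt) = e^(−11 × 0.22) = e^(−2.42) ≈ 0.0889.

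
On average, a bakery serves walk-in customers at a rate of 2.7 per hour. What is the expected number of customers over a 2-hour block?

E[N] = λt = 2.7 × 2 = 5.4 (a 2-hour block = 2 hours).

5.4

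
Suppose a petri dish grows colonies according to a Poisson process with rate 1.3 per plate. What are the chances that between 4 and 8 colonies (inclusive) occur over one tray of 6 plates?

0.5720

Over the interval, μ = 1.3 × 6 = 7.8 (a tray of 6 plates = 6 plates).
P(4 ≤ N ≤ 8) = Σ_{j=4}^{8} e^(−7.8) · 7.8^j/j! ≈ 0.5720.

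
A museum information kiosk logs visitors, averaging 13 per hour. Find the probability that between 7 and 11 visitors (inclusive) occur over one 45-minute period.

Over the interval, μ = 13 × 0.75 = 9.75 (a 45-minute period = 0.75 hours).
P(7 ≤ N ≤ 11) = Σ_{j=7}^{11} e^(−9.75) · 9.75^j/j! ≈ 0.5781.

0.5781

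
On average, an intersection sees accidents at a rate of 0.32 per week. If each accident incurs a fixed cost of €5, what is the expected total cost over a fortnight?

€3.2

E[N] = 0.32 × 2 = 0.64 (a fortnight = 2 weeks); E[cost] = 0.64 × €5 = €3.2.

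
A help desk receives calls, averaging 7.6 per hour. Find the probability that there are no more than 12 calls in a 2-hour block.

Over the interval, μ = 7.6 × 2 = 15.2 (a 2-hour block = 2 hours).
P(N ≤ 12) = Σ_{j=0}^{12} e^(−μ) μ^j/j! ≈ 0.2514.

0.2514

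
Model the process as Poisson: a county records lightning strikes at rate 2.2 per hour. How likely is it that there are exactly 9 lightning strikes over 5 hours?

0.1085

Over the interval, μ = 2.2 × 5 = 11 (5 hours).
P(N = 9) = e^(−μ) μ^9/9! = e^(−11) · 11^9/362880 ≈ 0.1085.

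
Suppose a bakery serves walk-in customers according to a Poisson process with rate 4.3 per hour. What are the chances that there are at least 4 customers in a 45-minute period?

Over the interval, μ = 4.3 × 0.75 = 3.225 (a 45-minute period = 0.75 hours).
P(N ≥ 4) = 1 − P(N ≤ 3) = 1 − Σ_{j=0}^{3} e^(−μ) μ^j/j! ≈ 0.4030.

0.4030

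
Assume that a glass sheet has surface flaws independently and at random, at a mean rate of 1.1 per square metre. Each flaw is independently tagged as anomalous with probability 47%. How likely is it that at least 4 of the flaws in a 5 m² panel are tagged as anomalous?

Thinning: the flaws that are tagged as anomalous themselves form a Poisson process with rate 0.47 × 1.1 = 0.517 per square metre.
Over the interval, μ = 0.517 × 5 = 2.585 (a 5 m² panel = 5 square metres).
P(N ≥ 4) = 1 − P(N ≤ 3) ≈ 0.2607.

0.2607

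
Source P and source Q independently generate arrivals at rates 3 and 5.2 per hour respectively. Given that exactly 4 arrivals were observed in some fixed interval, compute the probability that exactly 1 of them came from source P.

Given the total, each event is independently from source P with probability p = λ_P/(λ_P+λ_Q) = 3/8.2 ≈ 0.3659.
So K ~ Binomial(4, 3/8.2): P(K = 1) = C(4,1) · (3/8.2)^1 · (5.2/8.2)^3 ≈ 0.3732.

0.3732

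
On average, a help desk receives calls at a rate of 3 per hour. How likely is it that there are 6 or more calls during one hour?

With mean μ = 3 per hour,
P(N ≥ 6) = 1 − P(N ≤ 5) = 1 − Σ_{j=0}^{5} e^(−μ) μ^j/j! ≈ 0.0839.

0.0839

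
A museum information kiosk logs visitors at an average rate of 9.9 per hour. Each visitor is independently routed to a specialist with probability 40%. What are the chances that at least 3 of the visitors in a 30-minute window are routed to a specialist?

0.3179

Thinning: the visitors that are routed to a specialist themselves form a Poisson process with rate 0.4 × 9.9 = 3.96 per hour.
Over the interval, μ = 3.96 × 0.5 = 1.98 (a 30-minute window = 0.5 hours).
P(N ≥ 3) = 1 − P(N ≤ 2) ≈ 0.3179.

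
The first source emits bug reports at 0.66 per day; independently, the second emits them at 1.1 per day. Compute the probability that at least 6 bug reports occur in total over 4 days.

0.7044

Independent Poisson processes superpose: combined rate λ = 0.66 + 1.1 = 1.76 per day.
Over the interval, μ = 1.76 × 4 = 7.04 (4 days).
P(N ≥ 6) = 1 − P(N ≤ 5) ≈ 0.7044.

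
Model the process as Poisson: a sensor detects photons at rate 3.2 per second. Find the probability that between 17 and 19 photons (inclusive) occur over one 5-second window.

Over the interval, μ = 3.2 × 5 = 16 (a 5-second window = 5 seconds).
P(17 ≤ N ≤ 19) = Σ_{j=17}^{19} e^(−16) · 16^j/j! ≈ 0.2463.

0.2463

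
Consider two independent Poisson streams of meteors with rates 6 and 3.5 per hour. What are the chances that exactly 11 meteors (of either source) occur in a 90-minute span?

0.0798

Independent Poisson processes superpose: combined rate λ = 6 + 3.5 = 9.5 per hour.
Over the interval, μ = 9.5 × 1.5 = 14.25 (a 90-minute span = 1.5 hours).
P(N = 11) = e^(−14.25) · 14.25^11/11! ≈ 0.0798.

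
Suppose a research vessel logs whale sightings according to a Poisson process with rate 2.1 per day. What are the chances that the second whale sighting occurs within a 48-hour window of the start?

Over the interval, μ = 2.1 × 2 = 4.2 (a 48-hour window = 2 days).
The second arrival falls in the interval iff at least 2 events occur there: P(S_2 ≤ t) = P(N ≥ 2) = 1 − P(N ≤ 1) ≈ 0.9220.

0.9220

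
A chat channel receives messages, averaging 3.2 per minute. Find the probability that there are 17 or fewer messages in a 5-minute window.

0.6593

Over the interval, μ = 3.2 × 5 = 16 (a 5-minute window = 5 minutes).
P(N ≤ 17) = Σ_{j=0}^{17} e^(−μ) μ^j/j! ≈ 0.6593.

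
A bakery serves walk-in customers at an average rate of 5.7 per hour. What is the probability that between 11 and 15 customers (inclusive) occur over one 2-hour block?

0.4714

Over the interval, μ = 5.7 × 2 = 11.4 (a 2-hour block = 2 hours).
P(11 ≤ N ≤ 15) = Σ_{j=11}^{15} e^(−11.4) · 11.4^j/j! ≈ 0.4714.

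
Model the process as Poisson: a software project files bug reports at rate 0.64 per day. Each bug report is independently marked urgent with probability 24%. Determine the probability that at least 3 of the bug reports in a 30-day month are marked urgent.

0.8382

Thinning: the bug reports that are marked urgent themselves form a Poisson process with rate 0.24 × 0.64 = 0.1536 per day.
Over the interval, μ = 0.1536 × 30 = 4.608 (a 30-day month = 30 days).
P(N ≥ 3) = 1 − P(N ≤ 2) ≈ 0.8382.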